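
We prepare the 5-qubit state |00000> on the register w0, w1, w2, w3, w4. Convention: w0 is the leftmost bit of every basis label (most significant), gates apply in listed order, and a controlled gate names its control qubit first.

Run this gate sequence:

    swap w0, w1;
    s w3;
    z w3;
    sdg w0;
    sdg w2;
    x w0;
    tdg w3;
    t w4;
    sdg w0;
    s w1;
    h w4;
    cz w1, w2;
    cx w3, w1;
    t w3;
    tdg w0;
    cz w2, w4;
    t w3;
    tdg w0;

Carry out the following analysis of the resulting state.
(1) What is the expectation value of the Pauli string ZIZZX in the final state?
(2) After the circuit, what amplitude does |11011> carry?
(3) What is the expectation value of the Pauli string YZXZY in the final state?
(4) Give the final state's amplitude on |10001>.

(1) The observable ZIZZX averages to -1.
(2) The amplitude on |11011> is 0.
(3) The expectation value of YZXZY is 0.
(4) The final state's coefficient on |10001> equals -sqrt(2)/2.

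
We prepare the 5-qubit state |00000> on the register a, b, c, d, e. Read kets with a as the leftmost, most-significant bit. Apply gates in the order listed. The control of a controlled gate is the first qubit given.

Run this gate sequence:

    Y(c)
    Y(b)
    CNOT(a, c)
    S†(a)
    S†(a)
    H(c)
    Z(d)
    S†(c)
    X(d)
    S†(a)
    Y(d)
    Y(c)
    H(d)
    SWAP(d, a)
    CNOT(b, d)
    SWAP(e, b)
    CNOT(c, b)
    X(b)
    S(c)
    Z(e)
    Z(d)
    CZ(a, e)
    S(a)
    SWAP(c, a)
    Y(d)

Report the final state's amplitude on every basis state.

The resulting statevector has amplitude 1/2 on |01001>, -I/2 on |01101>, -1/2 on |10001>, I/2 on |10101>, and 0 on every other basis state.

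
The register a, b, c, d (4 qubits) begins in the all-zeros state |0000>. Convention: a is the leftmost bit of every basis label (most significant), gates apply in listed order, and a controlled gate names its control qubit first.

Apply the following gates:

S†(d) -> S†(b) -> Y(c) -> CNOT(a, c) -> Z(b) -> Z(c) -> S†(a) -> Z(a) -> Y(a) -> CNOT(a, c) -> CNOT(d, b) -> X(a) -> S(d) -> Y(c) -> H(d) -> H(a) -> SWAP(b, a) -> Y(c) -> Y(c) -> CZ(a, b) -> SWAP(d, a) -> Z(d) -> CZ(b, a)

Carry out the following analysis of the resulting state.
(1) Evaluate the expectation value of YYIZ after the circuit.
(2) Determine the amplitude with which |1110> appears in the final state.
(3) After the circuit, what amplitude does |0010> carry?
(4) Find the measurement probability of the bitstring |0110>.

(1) The expectation value of YYIZ is 1.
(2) The final state's coefficient on |1110> equals -I/2.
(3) The amplitude on |0010> is I/2.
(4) The probability of measuring |0110> is 1/4.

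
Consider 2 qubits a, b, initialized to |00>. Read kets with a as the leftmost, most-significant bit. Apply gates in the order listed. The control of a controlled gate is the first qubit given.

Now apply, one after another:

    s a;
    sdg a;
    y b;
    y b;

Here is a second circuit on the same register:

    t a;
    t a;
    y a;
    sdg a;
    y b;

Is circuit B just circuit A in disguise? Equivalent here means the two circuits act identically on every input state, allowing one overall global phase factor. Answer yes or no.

No — the two circuits implement different unitaries, even allowing a global phase.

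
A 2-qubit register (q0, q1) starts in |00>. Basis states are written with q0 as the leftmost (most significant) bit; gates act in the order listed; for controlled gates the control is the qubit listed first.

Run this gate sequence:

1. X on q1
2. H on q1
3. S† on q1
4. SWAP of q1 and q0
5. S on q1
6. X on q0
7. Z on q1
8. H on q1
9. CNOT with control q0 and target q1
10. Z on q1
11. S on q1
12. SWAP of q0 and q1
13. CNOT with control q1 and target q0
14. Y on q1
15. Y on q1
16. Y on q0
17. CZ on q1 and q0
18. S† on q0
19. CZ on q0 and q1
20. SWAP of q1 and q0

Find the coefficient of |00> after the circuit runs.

The final state's coefficient on |00> equals -I/2.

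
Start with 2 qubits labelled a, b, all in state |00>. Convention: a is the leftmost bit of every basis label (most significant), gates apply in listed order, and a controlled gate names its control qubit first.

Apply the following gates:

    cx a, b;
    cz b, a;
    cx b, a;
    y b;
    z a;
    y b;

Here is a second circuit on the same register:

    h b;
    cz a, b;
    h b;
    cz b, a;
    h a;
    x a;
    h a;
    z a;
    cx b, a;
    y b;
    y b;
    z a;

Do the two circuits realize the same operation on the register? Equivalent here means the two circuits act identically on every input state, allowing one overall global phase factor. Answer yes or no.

Yes, they are equivalent — the unitaries differ by at most a global phase.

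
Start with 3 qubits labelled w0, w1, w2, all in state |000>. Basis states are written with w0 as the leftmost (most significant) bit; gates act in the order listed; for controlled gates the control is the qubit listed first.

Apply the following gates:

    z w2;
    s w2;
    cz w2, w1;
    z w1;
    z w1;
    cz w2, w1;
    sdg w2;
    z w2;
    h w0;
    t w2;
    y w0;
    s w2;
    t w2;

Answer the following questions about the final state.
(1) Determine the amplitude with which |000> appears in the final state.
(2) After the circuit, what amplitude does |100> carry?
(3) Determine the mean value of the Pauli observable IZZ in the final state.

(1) The final state's coefficient on |000> equals -sqrt(2)*I/2.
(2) |100> carries amplitude sqrt(2)*I/2 in the final state.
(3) The observable IZZ averages to 1.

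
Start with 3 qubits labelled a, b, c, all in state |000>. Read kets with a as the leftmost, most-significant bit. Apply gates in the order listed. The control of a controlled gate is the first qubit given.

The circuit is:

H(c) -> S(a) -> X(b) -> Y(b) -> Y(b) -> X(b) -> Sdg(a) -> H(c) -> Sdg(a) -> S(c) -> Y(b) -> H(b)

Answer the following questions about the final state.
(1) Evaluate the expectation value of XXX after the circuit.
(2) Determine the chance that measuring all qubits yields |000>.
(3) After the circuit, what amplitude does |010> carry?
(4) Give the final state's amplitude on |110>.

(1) The observable XXX averages to 0. Key observation: the block from step 1 through step 8 cancels to the identity and can be dropped.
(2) Outcome |000> occurs with probability 1/2.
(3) The final state's coefficient on |010> equals -sqrt(2)*I/2.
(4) The final state's coefficient on |110> equals 0.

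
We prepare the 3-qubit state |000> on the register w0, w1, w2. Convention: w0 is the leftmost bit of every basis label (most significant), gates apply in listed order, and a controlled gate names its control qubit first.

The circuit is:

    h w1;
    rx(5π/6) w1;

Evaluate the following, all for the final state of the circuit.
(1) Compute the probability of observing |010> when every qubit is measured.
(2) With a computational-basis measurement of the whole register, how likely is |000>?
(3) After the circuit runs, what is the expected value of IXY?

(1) The probability of measuring |010> is 1/2.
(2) A full measurement returns |000> with probability 1/2.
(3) The expectation value of IXY is 0.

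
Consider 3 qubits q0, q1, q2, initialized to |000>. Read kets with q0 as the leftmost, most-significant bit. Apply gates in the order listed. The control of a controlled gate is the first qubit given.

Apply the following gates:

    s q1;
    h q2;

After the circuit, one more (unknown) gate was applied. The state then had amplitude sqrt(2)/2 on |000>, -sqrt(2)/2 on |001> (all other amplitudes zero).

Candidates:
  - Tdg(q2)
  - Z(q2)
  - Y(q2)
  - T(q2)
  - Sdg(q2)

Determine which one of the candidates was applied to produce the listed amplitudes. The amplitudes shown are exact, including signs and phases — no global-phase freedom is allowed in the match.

The applied gate was Z(q2).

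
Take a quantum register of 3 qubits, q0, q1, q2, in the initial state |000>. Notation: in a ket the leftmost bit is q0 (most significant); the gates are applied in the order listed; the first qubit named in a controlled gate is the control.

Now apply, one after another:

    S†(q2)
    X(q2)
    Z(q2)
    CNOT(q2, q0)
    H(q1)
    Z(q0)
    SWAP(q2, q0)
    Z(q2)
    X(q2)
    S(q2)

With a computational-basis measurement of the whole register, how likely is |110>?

Outcome |110> occurs with probability 1/2.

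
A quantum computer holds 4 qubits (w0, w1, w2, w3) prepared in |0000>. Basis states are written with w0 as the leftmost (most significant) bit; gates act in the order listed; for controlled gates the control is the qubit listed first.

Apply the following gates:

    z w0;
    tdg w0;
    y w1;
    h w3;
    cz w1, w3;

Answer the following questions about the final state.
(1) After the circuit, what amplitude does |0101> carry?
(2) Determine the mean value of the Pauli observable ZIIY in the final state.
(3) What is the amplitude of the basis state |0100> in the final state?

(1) The final state's coefficient on |0101> equals -sqrt(2)*I/2.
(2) The observable ZIIY averages to 0.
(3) The final state's coefficient on |0100> equals sqrt(2)*I/2.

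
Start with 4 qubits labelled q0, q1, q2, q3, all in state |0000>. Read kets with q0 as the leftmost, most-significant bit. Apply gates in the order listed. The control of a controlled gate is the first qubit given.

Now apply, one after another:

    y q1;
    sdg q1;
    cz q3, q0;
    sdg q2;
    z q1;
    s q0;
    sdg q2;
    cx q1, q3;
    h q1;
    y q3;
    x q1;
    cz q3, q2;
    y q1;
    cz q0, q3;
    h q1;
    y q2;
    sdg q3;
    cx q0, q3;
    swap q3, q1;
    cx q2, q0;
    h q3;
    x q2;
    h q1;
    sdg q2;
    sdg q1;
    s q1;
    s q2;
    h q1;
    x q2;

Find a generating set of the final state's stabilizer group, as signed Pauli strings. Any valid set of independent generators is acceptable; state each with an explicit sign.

One valid set of independent stabilizer generators is +IIIX, -ZIII, +IZII, -IIZI (any independent generating set of the same group is equally correct). Key observation: steps 22-29 multiply out to the identity, so the circuit reduces to the remaining gates.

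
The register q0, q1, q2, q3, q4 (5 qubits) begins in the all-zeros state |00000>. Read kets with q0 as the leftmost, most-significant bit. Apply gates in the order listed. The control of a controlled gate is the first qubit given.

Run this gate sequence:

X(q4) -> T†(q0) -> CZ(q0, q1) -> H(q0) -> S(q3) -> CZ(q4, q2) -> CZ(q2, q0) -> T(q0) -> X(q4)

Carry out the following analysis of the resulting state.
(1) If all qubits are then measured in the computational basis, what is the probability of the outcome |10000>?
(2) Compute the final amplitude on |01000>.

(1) A full measurement returns |10000> with probability 1/2.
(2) |01000> carries amplitude 0 in the final state.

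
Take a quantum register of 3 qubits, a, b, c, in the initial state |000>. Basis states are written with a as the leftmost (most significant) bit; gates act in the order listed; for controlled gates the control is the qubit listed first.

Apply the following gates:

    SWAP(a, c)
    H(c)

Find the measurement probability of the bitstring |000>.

The probability of measuring |000> is 1/2.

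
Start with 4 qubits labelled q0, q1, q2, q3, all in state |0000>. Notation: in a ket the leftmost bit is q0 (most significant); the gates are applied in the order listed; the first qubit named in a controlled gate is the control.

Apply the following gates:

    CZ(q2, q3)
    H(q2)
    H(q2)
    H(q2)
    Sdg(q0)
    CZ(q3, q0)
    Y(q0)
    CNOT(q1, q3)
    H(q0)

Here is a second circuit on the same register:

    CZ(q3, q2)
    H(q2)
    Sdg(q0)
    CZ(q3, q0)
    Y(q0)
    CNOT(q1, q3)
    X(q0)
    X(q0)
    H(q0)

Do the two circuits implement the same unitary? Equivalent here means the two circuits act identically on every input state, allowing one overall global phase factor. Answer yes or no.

Yes: on every input state the two circuits agree up to one overall phase factor.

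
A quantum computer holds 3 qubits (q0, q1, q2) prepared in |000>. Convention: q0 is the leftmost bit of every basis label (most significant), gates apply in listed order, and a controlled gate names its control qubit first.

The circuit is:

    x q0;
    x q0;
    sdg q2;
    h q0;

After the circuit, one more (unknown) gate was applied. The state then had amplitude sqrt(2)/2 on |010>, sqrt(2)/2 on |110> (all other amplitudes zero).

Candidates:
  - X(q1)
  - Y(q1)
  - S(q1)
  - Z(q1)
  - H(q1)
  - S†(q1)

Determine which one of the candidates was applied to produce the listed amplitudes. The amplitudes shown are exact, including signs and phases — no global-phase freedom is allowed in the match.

The applied gate was X(q1).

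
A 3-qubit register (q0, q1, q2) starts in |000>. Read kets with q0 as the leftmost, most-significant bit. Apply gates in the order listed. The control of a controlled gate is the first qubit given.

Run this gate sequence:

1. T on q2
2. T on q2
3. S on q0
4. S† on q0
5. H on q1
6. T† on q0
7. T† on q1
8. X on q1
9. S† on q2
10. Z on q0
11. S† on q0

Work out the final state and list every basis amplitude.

The final amplitudes are -sqrt(2)*exp(3*I*pi/4)/2 on |000>, sqrt(2)/2 on |010>, and 0 on every other basis state.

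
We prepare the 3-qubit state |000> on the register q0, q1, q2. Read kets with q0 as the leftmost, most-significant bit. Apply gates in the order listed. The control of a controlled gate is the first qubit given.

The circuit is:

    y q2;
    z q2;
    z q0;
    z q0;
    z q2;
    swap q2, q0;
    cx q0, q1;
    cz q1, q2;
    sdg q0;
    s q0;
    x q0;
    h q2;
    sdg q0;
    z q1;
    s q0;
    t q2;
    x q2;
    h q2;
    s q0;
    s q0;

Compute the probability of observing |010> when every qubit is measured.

Outcome |010> occurs with probability sqrt(2)/4 + 1/2. Key observation: the block from step 2 through step 5 cancels to the identity and can be dropped.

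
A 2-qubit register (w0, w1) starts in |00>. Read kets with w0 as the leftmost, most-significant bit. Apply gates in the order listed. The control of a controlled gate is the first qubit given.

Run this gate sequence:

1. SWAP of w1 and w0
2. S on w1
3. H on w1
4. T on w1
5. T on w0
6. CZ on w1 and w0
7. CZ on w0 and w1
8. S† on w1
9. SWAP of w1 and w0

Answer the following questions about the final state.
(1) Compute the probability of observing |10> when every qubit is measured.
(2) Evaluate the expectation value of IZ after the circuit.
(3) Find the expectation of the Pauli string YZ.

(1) A full measurement returns |10> with probability 1/2.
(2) The expectation value of IZ is 1.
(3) The observable YZ averages to -sqrt(2)/2.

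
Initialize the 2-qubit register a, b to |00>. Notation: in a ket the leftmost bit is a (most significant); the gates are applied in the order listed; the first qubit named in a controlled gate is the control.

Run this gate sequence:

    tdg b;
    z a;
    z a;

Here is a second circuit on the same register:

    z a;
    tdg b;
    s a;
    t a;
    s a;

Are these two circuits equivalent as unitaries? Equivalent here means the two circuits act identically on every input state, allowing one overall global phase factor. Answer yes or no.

No, they are not equivalent — no single phase factor reconciles the two unitaries.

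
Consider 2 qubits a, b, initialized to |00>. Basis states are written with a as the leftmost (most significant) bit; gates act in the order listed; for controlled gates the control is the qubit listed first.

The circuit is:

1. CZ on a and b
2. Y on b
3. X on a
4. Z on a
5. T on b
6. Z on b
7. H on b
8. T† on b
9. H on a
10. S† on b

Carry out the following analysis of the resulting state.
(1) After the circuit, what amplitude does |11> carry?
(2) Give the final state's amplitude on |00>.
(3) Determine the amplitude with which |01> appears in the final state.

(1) |11> carries amplitude 1/2 in the final state.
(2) |00> carries amplitude exp(3*I*pi/4)/2 in the final state.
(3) The final state's coefficient on |01> equals -1/2.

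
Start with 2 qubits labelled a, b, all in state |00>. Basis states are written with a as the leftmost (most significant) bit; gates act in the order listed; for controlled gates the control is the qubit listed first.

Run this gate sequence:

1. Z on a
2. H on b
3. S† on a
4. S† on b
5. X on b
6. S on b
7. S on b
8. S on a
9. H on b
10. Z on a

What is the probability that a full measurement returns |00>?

The probability of measuring |00> is 1/2.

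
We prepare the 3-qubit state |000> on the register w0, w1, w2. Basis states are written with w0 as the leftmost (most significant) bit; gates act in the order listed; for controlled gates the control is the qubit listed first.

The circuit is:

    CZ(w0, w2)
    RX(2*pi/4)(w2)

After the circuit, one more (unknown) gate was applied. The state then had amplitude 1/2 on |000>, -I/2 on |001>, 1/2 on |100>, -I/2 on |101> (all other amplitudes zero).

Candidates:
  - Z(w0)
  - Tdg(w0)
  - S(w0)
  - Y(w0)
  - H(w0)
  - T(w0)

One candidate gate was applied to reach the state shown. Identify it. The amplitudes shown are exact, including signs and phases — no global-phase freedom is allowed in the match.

The applied gate was H(w0).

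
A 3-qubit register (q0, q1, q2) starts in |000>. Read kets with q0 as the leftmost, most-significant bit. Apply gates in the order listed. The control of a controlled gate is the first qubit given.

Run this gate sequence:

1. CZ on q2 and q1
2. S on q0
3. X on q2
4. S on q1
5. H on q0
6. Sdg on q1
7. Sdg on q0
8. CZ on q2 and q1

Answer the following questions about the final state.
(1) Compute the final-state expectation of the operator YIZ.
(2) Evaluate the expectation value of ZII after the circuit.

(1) In the final state, YIZ has expectation 1.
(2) The observable ZII averages to 0.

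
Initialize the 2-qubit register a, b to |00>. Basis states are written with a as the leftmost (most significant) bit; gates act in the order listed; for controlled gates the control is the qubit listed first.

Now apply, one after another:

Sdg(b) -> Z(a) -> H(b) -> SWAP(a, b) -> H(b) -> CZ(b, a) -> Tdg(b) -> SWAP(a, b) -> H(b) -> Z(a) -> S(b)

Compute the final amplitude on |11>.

The amplitude on |11> is -sqrt(2)*exp(I*pi/4)/2.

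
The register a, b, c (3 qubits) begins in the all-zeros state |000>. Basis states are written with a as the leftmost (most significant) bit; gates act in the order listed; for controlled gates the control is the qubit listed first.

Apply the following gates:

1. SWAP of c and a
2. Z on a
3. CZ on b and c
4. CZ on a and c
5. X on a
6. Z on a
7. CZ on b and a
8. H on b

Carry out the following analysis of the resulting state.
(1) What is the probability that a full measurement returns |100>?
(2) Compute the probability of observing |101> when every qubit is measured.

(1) Outcome |100> occurs with probability 1/2.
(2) The probability of measuring |101> is 0.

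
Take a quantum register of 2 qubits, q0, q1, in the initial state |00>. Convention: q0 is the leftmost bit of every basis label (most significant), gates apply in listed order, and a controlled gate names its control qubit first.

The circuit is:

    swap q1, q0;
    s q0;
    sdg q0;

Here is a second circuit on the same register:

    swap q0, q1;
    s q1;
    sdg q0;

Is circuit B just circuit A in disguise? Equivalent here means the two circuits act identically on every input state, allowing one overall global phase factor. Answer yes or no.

No — the two circuits implement different unitaries, even allowing a global phase.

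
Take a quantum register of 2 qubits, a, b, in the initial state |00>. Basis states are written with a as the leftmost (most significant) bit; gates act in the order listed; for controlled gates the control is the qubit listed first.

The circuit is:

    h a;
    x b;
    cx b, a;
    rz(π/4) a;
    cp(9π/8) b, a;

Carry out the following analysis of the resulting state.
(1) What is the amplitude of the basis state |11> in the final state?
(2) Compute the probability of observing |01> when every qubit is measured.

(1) |11> carries amplitude -sqrt(2)*exp(I*pi/4)/2 in the final state.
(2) Outcome |01> occurs with probability 1/2.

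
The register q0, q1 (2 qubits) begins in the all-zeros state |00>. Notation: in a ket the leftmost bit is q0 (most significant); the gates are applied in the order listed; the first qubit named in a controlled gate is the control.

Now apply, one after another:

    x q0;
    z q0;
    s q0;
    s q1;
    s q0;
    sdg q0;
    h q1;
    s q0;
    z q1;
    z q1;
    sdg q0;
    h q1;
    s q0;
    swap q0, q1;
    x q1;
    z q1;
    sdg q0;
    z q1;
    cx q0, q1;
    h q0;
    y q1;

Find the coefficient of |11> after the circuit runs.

The final state's coefficient on |11> equals sqrt(2)*I/2. Key observation: the block from step 6 through step 13 cancels to the identity and can be dropped.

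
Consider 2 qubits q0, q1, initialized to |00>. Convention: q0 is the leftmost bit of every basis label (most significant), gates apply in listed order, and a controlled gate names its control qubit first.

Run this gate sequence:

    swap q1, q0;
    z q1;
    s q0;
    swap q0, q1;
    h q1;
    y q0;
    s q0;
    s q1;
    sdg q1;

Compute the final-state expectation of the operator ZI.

The observable ZI averages to -1.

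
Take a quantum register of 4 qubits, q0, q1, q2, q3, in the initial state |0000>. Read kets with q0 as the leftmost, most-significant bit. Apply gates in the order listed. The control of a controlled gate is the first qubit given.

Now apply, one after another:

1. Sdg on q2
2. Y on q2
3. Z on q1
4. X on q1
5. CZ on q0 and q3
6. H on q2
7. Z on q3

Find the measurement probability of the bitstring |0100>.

The probability of measuring |0100> is 1/2.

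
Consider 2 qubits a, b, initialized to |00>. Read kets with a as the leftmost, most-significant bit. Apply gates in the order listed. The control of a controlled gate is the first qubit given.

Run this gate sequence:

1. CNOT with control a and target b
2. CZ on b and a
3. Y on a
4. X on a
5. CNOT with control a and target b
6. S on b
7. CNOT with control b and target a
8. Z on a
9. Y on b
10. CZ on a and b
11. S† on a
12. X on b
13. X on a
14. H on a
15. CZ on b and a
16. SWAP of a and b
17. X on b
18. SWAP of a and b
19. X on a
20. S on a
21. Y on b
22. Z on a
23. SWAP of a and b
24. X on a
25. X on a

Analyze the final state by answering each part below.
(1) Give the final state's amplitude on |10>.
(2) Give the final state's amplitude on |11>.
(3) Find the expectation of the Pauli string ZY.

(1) The final state's coefficient on |10> equals -sqrt(2)*I/2. Key observation: gates 24-25 undo each other exactly, leaving only the rest of the circuit to track.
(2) The final state's coefficient on |11> equals sqrt(2)/2.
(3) In the final state, ZY has expectation -1.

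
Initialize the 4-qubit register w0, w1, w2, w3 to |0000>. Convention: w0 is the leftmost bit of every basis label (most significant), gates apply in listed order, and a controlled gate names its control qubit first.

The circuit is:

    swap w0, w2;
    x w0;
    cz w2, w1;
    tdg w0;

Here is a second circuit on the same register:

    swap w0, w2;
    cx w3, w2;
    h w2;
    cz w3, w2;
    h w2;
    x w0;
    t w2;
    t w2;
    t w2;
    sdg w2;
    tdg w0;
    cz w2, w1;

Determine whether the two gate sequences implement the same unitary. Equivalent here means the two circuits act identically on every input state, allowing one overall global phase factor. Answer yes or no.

No, they are not equivalent — no single phase factor reconciles the two unitaries.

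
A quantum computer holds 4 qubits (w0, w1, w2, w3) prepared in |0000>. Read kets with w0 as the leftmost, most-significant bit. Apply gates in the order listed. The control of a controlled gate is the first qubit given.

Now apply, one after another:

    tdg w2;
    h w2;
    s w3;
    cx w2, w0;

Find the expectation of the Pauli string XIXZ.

The observable XIXZ averages to 1.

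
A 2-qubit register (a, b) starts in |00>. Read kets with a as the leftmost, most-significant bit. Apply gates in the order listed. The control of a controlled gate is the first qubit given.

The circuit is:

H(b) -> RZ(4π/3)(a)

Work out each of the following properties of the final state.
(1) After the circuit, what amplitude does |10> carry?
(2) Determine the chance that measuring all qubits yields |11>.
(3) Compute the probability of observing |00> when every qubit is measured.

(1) The final state's coefficient on |10> equals 0.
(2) Outcome |11> occurs with probability 0.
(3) Outcome |00> occurs with probability 1/2.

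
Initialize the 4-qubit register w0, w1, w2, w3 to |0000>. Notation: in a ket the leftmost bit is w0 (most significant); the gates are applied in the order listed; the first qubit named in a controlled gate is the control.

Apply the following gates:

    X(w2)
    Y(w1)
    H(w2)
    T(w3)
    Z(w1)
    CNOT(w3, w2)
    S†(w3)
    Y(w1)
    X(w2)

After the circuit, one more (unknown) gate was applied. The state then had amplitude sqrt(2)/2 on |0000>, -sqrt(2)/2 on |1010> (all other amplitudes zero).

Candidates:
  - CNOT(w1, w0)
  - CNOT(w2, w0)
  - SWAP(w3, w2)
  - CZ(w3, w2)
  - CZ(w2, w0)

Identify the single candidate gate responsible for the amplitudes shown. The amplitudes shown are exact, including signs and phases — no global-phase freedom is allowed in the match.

It was CNOT(w2, w0) that produced the state shown.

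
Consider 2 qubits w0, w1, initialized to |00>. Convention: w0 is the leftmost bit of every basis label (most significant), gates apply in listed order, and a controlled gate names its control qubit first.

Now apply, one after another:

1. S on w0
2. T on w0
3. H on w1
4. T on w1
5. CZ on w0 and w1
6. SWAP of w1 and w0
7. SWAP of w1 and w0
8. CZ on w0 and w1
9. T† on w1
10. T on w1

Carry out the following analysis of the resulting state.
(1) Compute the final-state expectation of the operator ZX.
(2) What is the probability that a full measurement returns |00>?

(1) The expectation value of ZX is sqrt(2)/2. Key observation: gates 4-9 undo each other exactly, leaving only the rest of the circuit to track.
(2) A full measurement returns |00> with probability 1/2.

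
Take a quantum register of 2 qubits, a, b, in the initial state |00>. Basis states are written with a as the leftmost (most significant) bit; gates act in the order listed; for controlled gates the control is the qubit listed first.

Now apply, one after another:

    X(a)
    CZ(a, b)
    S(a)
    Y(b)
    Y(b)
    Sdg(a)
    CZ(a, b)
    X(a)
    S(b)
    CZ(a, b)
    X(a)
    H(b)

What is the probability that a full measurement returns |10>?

Outcome |10> occurs with probability 1/2. Key observation: gates 1-8 undo each other exactly, leaving only the rest of the circuit to track.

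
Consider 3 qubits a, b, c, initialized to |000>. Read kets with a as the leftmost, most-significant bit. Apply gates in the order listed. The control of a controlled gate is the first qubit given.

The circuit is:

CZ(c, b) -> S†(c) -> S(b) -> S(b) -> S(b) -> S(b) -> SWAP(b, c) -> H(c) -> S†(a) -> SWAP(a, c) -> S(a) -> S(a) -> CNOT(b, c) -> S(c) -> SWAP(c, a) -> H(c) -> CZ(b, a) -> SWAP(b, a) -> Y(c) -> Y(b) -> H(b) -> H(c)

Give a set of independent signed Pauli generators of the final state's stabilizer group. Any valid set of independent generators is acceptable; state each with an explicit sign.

The final state is stabilized by the group generated by -IXI, +IIX, +ZII; other independent generating sets are equally valid. Key observation: the block from step 3 through step 6 cancels to the identity and can be dropped.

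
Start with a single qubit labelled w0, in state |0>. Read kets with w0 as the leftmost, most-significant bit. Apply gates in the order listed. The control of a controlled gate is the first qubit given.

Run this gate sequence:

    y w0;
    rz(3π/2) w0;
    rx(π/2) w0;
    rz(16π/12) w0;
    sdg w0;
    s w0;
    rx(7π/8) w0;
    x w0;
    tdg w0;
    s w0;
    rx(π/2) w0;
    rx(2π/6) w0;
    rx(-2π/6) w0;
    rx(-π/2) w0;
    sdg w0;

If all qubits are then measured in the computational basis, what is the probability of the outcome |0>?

The probability of measuring |0> is sqrt(2 - sqrt(2))/8 + 1/2. Key observation: gates 10-15 undo each other exactly, leaving only the rest of the circuit to track.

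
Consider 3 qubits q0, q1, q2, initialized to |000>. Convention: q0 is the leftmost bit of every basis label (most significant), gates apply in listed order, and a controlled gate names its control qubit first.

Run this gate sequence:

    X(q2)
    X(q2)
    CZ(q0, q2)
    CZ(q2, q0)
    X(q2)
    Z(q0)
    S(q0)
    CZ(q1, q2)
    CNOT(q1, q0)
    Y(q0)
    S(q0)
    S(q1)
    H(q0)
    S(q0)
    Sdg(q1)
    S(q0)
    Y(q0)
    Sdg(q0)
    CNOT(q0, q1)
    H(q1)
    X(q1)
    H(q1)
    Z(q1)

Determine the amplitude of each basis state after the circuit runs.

After the circuit, the state carries amplitude sqrt(2)*I/2 on |001>, -sqrt(2)/2 on |111>, and 0 on every other basis state.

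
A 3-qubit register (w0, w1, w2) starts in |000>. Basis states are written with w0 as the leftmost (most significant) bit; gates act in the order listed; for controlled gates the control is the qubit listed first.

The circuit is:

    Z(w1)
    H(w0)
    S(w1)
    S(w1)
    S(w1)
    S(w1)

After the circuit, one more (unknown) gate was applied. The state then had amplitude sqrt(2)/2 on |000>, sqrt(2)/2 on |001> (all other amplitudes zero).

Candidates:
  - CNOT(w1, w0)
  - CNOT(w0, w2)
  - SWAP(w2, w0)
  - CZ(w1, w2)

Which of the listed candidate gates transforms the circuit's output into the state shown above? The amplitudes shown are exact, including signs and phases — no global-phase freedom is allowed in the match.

It was SWAP(w2, w0) that produced the state shown. Key observation: the block from step 3 through step 6 cancels to the identity and can be dropped.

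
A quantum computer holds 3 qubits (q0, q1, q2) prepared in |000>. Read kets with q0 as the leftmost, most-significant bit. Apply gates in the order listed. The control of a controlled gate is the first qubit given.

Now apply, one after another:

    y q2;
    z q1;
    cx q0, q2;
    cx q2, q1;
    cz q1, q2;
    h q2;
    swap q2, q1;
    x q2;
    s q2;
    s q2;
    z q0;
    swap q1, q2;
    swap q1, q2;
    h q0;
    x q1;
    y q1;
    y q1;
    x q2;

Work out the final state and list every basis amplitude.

The final amplitudes are 0 on |000>, I/2 on |001>, 0 on |010>, -I/2 on |011>, 0 on |100>, I/2 on |101>, 0 on |110>, -I/2 on |111>.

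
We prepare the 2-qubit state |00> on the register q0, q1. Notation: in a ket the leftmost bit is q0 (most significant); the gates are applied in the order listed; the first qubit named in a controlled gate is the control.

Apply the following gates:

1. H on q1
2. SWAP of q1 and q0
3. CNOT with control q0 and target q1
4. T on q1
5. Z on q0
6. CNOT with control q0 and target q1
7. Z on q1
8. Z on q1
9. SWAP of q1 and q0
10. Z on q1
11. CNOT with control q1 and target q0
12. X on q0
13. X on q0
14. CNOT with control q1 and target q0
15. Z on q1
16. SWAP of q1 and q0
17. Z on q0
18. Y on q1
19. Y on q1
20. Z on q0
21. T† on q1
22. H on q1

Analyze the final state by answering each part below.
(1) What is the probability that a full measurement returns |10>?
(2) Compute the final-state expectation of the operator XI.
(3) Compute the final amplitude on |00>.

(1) The probability of measuring |10> is 1/4. Key observation: the block from step 9 through step 16 cancels to the identity and can be dropped.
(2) The expectation value of XI is -sqrt(2)/2.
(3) The final state's coefficient on |00> equals 1/2.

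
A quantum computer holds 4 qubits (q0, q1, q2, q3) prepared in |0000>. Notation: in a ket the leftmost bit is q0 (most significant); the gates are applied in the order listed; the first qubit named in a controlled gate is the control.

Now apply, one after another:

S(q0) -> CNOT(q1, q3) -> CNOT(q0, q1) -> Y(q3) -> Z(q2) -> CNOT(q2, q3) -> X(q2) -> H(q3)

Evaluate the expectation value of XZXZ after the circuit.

In the final state, XZXZ has expectation 0.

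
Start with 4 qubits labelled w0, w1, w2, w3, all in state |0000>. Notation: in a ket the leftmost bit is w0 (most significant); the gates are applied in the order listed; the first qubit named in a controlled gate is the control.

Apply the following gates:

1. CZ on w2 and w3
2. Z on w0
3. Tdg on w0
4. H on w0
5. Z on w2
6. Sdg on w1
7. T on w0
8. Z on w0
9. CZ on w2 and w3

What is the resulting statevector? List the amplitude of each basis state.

The resulting statevector has amplitude sqrt(2)/2 on |0000>, -sqrt(2)*exp(I*pi/4)/2 on |1000>, and 0 on every other basis state.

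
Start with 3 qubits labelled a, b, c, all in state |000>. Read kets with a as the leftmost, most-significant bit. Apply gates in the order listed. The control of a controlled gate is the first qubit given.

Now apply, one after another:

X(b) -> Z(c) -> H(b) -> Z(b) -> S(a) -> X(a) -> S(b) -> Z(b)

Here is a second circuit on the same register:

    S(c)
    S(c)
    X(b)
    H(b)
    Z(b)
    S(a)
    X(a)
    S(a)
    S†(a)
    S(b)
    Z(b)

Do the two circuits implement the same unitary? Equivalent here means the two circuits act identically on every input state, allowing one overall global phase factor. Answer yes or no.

Yes — the two circuits implement the same unitary up to a global phase.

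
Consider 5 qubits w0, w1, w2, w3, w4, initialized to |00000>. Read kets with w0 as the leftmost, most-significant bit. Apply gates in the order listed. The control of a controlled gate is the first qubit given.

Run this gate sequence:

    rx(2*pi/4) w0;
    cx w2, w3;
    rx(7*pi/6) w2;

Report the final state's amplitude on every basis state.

The final amplitudes are 1/4 - sqrt(3)/4 on |00000>, I*(-sqrt(3) - 1)/4 on |00100>, I*(-1 + sqrt(3))/4 on |10000>, -sqrt(3)/4 - 1/4 on |10100>, and 0 on every other basis state.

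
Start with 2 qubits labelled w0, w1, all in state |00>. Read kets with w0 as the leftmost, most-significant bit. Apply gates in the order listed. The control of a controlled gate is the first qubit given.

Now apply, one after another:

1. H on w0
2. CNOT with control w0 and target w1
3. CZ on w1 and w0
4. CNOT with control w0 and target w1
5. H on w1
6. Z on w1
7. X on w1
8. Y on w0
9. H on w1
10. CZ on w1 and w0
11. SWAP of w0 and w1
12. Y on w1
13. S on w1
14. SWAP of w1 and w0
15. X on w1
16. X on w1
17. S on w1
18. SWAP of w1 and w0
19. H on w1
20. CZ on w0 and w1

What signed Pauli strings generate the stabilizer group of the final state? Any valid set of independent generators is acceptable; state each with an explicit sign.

One valid set of independent stabilizer generators is +IY, -ZI (any independent generating set of the same group is equally correct).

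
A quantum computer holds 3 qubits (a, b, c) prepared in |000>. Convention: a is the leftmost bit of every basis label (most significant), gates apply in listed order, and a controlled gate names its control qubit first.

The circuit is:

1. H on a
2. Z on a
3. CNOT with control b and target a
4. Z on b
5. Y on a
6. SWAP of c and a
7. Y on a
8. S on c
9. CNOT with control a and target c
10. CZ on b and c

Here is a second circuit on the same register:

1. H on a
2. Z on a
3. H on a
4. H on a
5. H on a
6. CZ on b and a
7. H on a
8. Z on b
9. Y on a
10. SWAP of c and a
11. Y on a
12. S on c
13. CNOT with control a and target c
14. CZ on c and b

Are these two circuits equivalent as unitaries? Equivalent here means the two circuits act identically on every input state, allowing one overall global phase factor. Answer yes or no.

Yes — the two circuits implement the same unitary up to a global phase.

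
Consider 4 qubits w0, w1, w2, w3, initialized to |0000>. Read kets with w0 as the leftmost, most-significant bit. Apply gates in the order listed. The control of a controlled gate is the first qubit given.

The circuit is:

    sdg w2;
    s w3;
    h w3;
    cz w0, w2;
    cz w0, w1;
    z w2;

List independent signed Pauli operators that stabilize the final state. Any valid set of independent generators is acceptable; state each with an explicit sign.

The stabilizer group can be generated by +IIIX, +ZIII, +IZII, +IIZI, among other valid generating sets.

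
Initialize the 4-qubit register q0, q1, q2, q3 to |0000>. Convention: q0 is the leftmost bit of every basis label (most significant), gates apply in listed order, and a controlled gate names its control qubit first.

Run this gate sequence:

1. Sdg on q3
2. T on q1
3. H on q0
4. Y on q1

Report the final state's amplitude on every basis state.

The final amplitudes are sqrt(2)*I/2 on |0100>, sqrt(2)*I/2 on |1100>, and 0 on every other basis state.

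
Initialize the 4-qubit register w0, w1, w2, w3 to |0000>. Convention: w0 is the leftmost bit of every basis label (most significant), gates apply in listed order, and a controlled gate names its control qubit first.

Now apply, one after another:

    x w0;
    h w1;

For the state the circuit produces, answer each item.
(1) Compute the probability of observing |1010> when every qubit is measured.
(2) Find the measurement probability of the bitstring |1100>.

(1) The probability of measuring |1010> is 0.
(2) The probability of measuring |1100> is 1/2.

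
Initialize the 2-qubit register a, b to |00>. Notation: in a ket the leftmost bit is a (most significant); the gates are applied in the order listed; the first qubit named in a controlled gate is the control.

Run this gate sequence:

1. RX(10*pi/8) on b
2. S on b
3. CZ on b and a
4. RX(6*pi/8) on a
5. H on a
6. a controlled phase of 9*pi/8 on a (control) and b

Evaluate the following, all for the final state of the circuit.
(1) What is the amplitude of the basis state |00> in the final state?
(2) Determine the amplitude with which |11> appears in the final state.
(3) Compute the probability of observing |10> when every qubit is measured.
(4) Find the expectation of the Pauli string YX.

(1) The final state's coefficient on |00> equals -sqrt(2)/4 + 1/4 + I/4.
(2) The final state's coefficient on |11> equals (-1 - sqrt(2)*I - I)*exp(I*pi/8)/4.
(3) The probability of measuring |10> is 1/4 - sqrt(2)/8.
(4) The observable YX averages to -1/4 - sqrt(2 - sqrt(2))/8 + sqrt(sqrt(2) + 2)/8.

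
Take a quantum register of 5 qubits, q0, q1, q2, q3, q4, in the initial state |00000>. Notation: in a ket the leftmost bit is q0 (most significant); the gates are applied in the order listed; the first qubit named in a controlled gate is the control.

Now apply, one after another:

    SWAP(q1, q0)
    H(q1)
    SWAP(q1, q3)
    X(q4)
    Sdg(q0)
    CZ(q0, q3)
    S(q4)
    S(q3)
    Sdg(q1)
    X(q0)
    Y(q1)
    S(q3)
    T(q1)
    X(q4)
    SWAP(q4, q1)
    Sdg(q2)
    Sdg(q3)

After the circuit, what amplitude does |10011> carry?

The final state's coefficient on |10011> equals -sqrt(2)*exp(3*I*pi/4)/2.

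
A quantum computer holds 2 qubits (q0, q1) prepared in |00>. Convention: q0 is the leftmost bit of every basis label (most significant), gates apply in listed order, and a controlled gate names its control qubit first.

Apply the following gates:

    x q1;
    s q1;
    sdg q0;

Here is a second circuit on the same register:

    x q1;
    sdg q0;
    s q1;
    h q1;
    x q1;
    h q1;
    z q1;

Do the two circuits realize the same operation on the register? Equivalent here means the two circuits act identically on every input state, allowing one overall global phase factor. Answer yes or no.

Yes, they are equivalent — the unitaries differ by at most a global phase.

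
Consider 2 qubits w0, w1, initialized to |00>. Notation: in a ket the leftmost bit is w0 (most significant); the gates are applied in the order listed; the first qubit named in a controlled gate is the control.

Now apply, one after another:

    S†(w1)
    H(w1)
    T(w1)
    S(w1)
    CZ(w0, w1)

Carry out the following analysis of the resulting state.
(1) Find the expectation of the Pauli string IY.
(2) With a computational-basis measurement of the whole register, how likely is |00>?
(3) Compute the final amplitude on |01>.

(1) In the final state, IY has expectation sqrt(2)/2.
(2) Outcome |00> occurs with probability 1/2.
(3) |01> carries amplitude sqrt(2)*exp(3*I*pi/4)/2 in the final state.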